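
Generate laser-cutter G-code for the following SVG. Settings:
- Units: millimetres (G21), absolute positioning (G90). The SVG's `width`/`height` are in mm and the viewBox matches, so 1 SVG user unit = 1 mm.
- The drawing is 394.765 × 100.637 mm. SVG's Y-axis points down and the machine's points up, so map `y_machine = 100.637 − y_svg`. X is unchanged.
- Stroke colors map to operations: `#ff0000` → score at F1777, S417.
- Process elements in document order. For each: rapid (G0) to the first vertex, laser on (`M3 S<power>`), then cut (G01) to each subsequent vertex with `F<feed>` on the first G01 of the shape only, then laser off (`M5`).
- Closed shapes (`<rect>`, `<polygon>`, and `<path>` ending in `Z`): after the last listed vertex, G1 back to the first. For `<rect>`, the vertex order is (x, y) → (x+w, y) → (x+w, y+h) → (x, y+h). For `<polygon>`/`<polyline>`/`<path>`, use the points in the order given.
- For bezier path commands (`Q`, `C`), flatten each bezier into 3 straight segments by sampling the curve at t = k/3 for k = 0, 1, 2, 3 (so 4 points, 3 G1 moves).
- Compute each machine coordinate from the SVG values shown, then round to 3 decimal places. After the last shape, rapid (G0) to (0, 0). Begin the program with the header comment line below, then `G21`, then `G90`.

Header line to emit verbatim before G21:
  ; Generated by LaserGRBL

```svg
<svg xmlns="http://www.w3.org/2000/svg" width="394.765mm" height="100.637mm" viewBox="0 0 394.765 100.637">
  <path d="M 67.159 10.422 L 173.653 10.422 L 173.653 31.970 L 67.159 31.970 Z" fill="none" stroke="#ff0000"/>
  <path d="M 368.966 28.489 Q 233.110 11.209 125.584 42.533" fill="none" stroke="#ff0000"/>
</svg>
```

; Generated by LaserGRBL
G21
G90
G0 X67.159 Y90.215
M3 S417
G01 X173.653 Y90.215 F1777
G01 X173.653 Y68.667
G01 X67.159 Y68.667
G01 X67.159 Y90.215
M5
G0 X368.966 Y72.148
M3 S417
G01 X281.543 Y78.268 F1777
G01 X200.416 Y73.586
G01 X125.584 Y58.104
M5
G0 X0.000 Y0.000

viewBox `0 0 394.765 100.637` with mm width/height → 1 unit = 1 mm. Flip: y_m = 100.637 − y_svg.

**Shape 1** — `<path>` rectangle, stroke `#ff0000` → score (S417, F1777). Machine vertices: (67.159,90.215) → (173.653,90.215) → (173.653,68.667) → (67.159,68.667) → (67.159,90.215). Closed: final G1 returns to the first vertex.

**Shape 2** — `<path>` quadratic bezier, stroke `#ff0000` → score (S417, F1777). Control points (SVG): P0=(368.966,28.489), P1=(233.110,11.209), P2=(125.584,42.533); sampled at t=k/3. Machine vertices: (368.966,72.148) → (281.543,78.268) → (200.416,73.586) → (125.584,58.104). Open path.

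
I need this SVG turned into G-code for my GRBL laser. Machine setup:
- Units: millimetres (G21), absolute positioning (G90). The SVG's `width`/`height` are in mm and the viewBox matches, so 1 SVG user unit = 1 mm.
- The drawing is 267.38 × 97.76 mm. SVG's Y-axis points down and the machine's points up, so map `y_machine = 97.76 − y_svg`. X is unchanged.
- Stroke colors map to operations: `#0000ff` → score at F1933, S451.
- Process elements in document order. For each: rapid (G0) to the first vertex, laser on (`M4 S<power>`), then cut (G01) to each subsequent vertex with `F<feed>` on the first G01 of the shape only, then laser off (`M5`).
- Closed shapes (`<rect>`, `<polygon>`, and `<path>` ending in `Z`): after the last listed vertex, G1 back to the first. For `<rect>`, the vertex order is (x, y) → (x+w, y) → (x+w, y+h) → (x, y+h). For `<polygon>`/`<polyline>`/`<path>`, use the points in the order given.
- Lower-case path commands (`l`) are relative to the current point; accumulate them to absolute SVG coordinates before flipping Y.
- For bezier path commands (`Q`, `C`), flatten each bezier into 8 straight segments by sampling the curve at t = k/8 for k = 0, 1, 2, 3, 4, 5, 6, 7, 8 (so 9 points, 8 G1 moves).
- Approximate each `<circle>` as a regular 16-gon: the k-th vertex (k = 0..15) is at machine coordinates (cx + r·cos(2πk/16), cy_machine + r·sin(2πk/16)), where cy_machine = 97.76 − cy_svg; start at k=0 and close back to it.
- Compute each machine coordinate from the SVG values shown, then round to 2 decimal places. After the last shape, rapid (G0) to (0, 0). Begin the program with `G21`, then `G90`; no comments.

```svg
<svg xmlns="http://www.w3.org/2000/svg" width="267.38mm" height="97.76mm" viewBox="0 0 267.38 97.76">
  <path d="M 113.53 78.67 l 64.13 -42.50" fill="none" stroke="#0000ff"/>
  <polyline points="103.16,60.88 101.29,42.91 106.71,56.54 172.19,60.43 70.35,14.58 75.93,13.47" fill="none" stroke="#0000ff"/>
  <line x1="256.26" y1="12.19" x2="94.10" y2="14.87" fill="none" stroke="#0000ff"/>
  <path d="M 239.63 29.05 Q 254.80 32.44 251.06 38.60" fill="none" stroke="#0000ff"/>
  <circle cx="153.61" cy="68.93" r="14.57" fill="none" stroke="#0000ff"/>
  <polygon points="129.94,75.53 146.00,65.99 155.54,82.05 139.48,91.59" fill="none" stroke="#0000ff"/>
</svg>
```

viewBox `0 0 267.38 97.76` with mm width/height → 1 unit = 1 mm. Flip: y_m = 97.76 − y_svg.

**Shape 1** — `<path>` line segment, stroke `#0000ff` → score (S451, F1933). Machine vertices: (113.53,19.09) → (177.66,61.59). Open path.

**Shape 2** — `<polyline>` open polyline, stroke `#0000ff` → score (S451, F1933). Machine vertices: (103.16,36.88) → (101.29,54.85) → (106.71,41.22) → (172.19,37.33) → (70.35,83.18) → (75.93,84.29). Open path.

**Shape 3** — `<line>` line segment, stroke `#0000ff` → score (S451, F1933). Machine vertices: (256.26,85.57) → (94.10,82.89). Open path.

**Shape 4** — `<path>` quadratic bezier, stroke `#0000ff` → score (S451, F1933). Control points (SVG): P0=(239.63,29.05), P1=(254.80,32.44), P2=(251.06,38.60); sampled at t=k/8. Machine vertices: (239.63,68.71) → (243.13,67.82) → (246.03,66.84) → (248.35,65.78) → (250.07,64.63) → (251.21,63.39) → (251.75,62.07) → (251.70,60.66) → (251.06,59.16). Open path.

**Shape 5** — `<circle>` circle, stroke `#0000ff` → score (S451, F1933). Machine vertices: (168.18,28.83) → (167.07,34.41) → (163.91,39.13) → (159.19,42.29) → (153.61,43.40) → (148.03,42.29) → (143.31,39.13) → (140.15,34.41) → (139.04,28.83) → (140.15,23.25) → (143.31,18.53) → (148.03,15.37) → (153.61,14.26) → (159.19,15.37) → (163.91,18.53) → (167.07,23.25) → (168.18,28.83). Closed: final G1 returns to the first vertex.

**Shape 6** — `<polygon>` regular polygon, stroke `#0000ff` → score (S451, F1933). Machine vertices: (129.94,22.23) → (146.00,31.77) → (155.54,15.71) → (139.48,6.17) → (129.94,22.23). Closed: final G1 returns to the first vertex.

G21
G90
G0 X113.53 Y19.09
M4 S451
G01 X177.66 Y61.59 F1933
M5
G0 X103.16 Y36.88
M4 S451
G01 X101.29 Y54.85 F1933
G01 X106.71 Y41.22
G01 X172.19 Y37.33
G01 X70.35 Y83.18
G01 X75.93 Y84.29
M5
G0 X256.26 Y85.57
M4 S451
G01 X94.10 Y82.89 F1933
M5
G0 X239.63 Y68.71
M4 S451
G01 X243.13 Y67.82 F1933
G01 X246.03 Y66.84
G01 X248.35 Y65.78
G01 X250.07 Y64.63
G01 X251.21 Y63.39
G01 X251.75 Y62.07
G01 X251.70 Y60.66
G01 X251.06 Y59.16
M5
G0 X168.18 Y28.83
M4 S451
G01 X167.07 Y34.41 F1933
G01 X163.91 Y39.13
G01 X159.19 Y42.29
G01 X153.61 Y43.40
G01 X148.03 Y42.29
G01 X143.31 Y39.13
G01 X140.15 Y34.41
G01 X139.04 Y28.83
G01 X140.15 Y23.25
G01 X143.31 Y18.53
G01 X148.03 Y15.37
G01 X153.61 Y14.26
G01 X159.19 Y15.37
G01 X163.91 Y18.53
G01 X167.07 Y23.25
G01 X168.18 Y28.83
M5
G0 X129.94 Y22.23
M4 S451
G01 X146.00 Y31.77 F1933
G01 X155.54 Y15.71
G01 X139.48 Y6.17
G01 X129.94 Y22.23
M5
G0 X0.00 Y0.00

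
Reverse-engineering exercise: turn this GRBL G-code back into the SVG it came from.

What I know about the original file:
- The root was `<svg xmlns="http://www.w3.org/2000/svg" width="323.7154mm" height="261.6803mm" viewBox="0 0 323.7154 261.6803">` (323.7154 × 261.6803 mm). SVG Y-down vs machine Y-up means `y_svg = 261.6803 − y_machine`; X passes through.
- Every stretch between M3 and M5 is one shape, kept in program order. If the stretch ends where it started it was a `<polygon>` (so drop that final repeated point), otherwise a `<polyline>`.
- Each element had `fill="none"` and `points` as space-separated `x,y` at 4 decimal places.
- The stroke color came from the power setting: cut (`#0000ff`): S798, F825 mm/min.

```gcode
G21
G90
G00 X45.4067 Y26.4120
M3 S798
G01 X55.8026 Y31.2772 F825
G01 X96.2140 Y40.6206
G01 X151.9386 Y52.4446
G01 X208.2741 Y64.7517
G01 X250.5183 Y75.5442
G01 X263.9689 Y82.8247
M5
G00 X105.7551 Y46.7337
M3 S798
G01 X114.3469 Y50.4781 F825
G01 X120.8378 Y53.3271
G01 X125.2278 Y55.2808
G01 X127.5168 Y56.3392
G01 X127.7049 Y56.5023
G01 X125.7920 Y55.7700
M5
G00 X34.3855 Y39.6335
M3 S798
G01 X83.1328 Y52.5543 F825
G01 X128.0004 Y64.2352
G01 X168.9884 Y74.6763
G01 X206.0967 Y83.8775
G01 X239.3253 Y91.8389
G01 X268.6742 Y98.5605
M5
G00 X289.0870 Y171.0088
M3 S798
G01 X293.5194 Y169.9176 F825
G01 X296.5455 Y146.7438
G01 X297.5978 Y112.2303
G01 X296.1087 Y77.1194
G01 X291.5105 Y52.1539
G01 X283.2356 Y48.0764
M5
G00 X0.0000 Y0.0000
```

Each laser-on run becomes one SVG element. Flip Y back into SVG space with y_svg = 261.6803 − y_machine. Every run uses S798, so all elements get stroke `#0000ff` (cut).

Run 1: The run is open, so emit a `<polyline>` with points (Y-flipped): 45.4067,235.2683 55.8026,230.4031 96.2140,221.0597 151.9386,209.2357 208.2741,196.9286 250.5183,186.1361 263.9689,178.8556.

Run 2: The run is open, so emit a `<polyline>` with points (Y-flipped): 105.7551,214.9466 114.3469,211.2022 120.8378,208.3532 125.2278,206.3995 127.5168,205.3411 127.7049,205.1780 125.7920,205.9103.

Run 3: The run is open, so emit a `<polyline>` with points (Y-flipped): 34.3855,222.0468 83.1328,209.1260 128.0004,197.4451 168.9884,187.0040 206.0967,177.8028 239.3253,169.8414 268.6742,163.1198.

Run 4: The run is open, so emit a `<polyline>` with points (Y-flipped): 289.0870,90.6715 293.5194,91.7627 296.5455,114.9365 297.5978,149.4500 296.1087,184.5609 291.5105,209.5264 283.2356,213.6039.

<svg xmlns="http://www.w3.org/2000/svg" width="323.7154mm" height="261.6803mm" viewBox="0 0 323.7154 261.6803">
  <polyline points="45.4067,235.2683 55.8026,230.4031 96.2140,221.0597 151.9386,209.2357 208.2741,196.9286 250.5183,186.1361 263.9689,178.8556" fill="none" stroke="#0000ff"/>
  <polyline points="105.7551,214.9466 114.3469,211.2022 120.8378,208.3532 125.2278,206.3995 127.5168,205.3411 127.7049,205.1780 125.7920,205.9103" fill="none" stroke="#0000ff"/>
  <polyline points="34.3855,222.0468 83.1328,209.1260 128.0004,197.4451 168.9884,187.0040 206.0967,177.8028 239.3253,169.8414 268.6742,163.1198" fill="none" stroke="#0000ff"/>
  <polyline points="289.0870,90.6715 293.5194,91.7627 296.5455,114.9365 297.5978,149.4500 296.1087,184.5609 291.5105,209.5264 283.2356,213.6039" fill="none" stroke="#0000ff"/>
</svg>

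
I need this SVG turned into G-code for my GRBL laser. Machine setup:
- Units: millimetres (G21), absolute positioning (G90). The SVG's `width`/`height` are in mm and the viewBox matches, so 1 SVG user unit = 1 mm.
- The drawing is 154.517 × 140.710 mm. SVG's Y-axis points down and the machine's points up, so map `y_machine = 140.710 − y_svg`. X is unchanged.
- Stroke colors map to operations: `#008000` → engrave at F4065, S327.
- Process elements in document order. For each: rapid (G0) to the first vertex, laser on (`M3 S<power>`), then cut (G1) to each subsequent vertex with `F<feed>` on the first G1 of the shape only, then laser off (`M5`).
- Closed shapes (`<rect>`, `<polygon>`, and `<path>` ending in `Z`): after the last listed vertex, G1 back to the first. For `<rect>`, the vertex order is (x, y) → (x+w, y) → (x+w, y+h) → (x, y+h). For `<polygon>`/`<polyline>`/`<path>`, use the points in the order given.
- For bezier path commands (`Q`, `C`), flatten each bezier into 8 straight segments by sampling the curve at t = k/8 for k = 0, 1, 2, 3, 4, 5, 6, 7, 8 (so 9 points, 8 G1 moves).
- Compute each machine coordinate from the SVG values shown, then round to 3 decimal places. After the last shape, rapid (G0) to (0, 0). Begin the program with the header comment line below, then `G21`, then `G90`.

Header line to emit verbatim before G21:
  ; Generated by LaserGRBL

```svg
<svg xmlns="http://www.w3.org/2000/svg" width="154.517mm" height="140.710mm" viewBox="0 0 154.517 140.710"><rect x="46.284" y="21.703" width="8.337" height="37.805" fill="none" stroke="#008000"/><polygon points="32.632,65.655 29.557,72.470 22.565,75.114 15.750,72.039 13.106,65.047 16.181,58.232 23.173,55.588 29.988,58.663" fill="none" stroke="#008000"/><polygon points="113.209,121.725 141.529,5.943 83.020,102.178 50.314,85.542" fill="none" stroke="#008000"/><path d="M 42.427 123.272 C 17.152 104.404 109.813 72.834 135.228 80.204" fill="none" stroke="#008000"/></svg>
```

viewBox `0 0 154.517 140.710` with mm width/height → 1 unit = 1 mm. Flip: y_m = 140.710 − y_svg.

**Shape 1** — `<rect>` rectangle, stroke `#008000` → engrave (S327, F4065). Machine vertices: (46.284,119.007) → (54.621,119.007) → (54.621,81.202) → (46.284,81.202) → (46.284,119.007). Closed: final G1 returns to the first vertex.

**Shape 2** — `<polygon>` regular polygon, stroke `#008000` → engrave (S327, F4065). Machine vertices: (32.632,75.055) → (29.557,68.240) → (22.565,65.596) → (15.750,68.671) → (13.106,75.663) → (16.181,82.478) → (23.173,85.122) → (29.988,82.047) → (32.632,75.055). Closed: final G1 returns to the first vertex.

**Shape 3** — `<polygon>` closed polygon, stroke `#008000` → engrave (S327, F4065). Machine vertices: (113.209,18.985) → (141.529,134.767) → (83.020,38.532) → (50.314,55.168) → (113.209,18.985). Closed: final G1 returns to the first vertex.

**Shape 4** — `<path>` cubic bezier, stroke `#008000` → engrave (S327, F4065). Control points (SVG): P0=(42.427,123.272), P1=(17.152,104.404), P2=(109.813,72.834), P3=(135.228,80.204); sampled at t=k/8. Machine vertices: (42.427,17.438) → (38.115,25.008) → (42.690,33.164) → (53.981,41.300) → (69.819,48.811) → (88.032,55.093) → (106.452,59.539) → (122.907,61.545) → (135.228,60.506). Open path.

; Generated by LaserGRBL
G21
G90
G0 X46.284 Y119.007
M3 S327
G1 X54.621 Y119.007 F4065
G1 X54.621 Y81.202
G1 X46.284 Y81.202
G1 X46.284 Y119.007
M5
G0 X32.632 Y75.055
M3 S327
G1 X29.557 Y68.240 F4065
G1 X22.565 Y65.596
G1 X15.750 Y68.671
G1 X13.106 Y75.663
G1 X16.181 Y82.478
G1 X23.173 Y85.122
G1 X29.988 Y82.047
G1 X32.632 Y75.055
M5
G0 X113.209 Y18.985
M3 S327
G1 X141.529 Y134.767 F4065
G1 X83.020 Y38.532
G1 X50.314 Y55.168
G1 X113.209 Y18.985
M5
G0 X42.427 Y17.438
M3 S327
G1 X38.115 Y25.008 F4065
G1 X42.690 Y33.164
G1 X53.981 Y41.300
G1 X69.819 Y48.811
G1 X88.032 Y55.093
G1 X106.452 Y59.539
G1 X122.907 Y61.545
G1 X135.228 Y60.506
M5
G0 X0.000 Y0.000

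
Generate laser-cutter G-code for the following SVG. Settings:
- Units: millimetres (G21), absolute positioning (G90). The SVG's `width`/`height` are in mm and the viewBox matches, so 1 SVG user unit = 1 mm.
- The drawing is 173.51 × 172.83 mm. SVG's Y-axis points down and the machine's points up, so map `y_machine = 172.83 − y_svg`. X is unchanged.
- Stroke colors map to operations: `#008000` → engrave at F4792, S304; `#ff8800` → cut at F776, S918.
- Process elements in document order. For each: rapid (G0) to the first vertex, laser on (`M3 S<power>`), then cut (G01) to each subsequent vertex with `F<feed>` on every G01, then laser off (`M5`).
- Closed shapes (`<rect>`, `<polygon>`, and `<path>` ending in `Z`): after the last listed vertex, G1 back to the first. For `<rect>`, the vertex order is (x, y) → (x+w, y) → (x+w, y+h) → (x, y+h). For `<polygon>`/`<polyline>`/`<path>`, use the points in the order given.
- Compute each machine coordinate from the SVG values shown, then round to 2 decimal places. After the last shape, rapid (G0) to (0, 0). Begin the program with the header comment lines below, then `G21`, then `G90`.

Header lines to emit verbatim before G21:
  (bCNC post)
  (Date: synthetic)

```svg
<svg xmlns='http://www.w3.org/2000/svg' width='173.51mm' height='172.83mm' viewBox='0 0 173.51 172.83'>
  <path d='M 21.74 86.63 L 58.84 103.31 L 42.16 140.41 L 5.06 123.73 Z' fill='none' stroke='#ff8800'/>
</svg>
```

(bCNC post)
(Date: synthetic)
G21
G90
G0 X21.74 Y86.20
M3 S918
G01 X58.84 Y69.52 F776
G01 X42.16 Y32.42 F776
G01 X5.06 Y49.10 F776
G01 X21.74 Y86.20 F776
M5
G0 X0.00 Y0.00

Since the viewBox matches the mm dimensions, user units are millimetres directly. The only transform is the Y-flip y_m = 172.83 − y_svg.

Shape 1 is a regular polygon drawn with `<path>`. Its stroke #ff8800 means cut at S918, F776. After flipping Y the toolpath is (21.74,86.20) → (58.84,69.52) → (42.16,32.42) → (5.06,49.10) → (21.74,86.20), returning to the start.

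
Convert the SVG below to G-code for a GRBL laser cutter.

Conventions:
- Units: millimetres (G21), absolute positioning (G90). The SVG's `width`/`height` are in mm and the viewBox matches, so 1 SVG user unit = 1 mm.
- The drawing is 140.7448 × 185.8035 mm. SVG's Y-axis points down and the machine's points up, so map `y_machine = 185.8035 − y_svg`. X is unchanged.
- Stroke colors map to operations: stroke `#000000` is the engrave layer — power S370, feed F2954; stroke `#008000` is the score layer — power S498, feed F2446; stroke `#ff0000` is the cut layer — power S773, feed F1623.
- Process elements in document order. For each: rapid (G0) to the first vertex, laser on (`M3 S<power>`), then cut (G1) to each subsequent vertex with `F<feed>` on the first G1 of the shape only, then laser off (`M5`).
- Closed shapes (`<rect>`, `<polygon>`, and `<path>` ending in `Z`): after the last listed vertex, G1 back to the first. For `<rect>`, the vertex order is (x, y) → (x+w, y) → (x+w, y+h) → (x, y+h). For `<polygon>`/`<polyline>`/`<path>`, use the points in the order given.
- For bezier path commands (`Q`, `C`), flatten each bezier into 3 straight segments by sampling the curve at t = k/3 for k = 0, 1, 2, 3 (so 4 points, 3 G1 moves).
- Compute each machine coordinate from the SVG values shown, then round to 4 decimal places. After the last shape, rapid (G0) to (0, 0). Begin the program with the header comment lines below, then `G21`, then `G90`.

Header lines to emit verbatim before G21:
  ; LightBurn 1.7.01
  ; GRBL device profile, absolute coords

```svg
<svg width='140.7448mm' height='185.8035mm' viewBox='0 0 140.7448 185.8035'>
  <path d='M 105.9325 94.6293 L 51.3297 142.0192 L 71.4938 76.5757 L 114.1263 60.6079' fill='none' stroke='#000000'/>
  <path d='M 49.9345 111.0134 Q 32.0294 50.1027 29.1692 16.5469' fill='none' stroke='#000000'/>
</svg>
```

1 u = 1 mm; y_m = 185.8035 − y.

[1] `<path>` open polyline, #000000→engrave S370 F2954: (105.9325,91.1742) → (51.3297,43.7843) → (71.4938,109.2278) → (114.1263,125.1956)

[2] `<path>` quadratic bezier, #000000→engrave S370 F2954: (49.9345,74.7901) → (39.6694,112.3578) → (32.7477,143.8466) → (29.1692,169.2566)

; LightBurn 1.7.01
; GRBL device profile, absolute coords
G21
G90
G0 X105.9325 Y91.1742
M3 S370
G1 X51.3297 Y43.7843 F2954
G1 X71.4938 Y109.2278
G1 X114.1263 Y125.1956
M5
G0 X49.9345 Y74.7901
M3 S370
G1 X39.6694 Y112.3578 F2954
G1 X32.7477 Y143.8466
G1 X29.1692 Y169.2566
M5
G0 X0.0000 Y0.0000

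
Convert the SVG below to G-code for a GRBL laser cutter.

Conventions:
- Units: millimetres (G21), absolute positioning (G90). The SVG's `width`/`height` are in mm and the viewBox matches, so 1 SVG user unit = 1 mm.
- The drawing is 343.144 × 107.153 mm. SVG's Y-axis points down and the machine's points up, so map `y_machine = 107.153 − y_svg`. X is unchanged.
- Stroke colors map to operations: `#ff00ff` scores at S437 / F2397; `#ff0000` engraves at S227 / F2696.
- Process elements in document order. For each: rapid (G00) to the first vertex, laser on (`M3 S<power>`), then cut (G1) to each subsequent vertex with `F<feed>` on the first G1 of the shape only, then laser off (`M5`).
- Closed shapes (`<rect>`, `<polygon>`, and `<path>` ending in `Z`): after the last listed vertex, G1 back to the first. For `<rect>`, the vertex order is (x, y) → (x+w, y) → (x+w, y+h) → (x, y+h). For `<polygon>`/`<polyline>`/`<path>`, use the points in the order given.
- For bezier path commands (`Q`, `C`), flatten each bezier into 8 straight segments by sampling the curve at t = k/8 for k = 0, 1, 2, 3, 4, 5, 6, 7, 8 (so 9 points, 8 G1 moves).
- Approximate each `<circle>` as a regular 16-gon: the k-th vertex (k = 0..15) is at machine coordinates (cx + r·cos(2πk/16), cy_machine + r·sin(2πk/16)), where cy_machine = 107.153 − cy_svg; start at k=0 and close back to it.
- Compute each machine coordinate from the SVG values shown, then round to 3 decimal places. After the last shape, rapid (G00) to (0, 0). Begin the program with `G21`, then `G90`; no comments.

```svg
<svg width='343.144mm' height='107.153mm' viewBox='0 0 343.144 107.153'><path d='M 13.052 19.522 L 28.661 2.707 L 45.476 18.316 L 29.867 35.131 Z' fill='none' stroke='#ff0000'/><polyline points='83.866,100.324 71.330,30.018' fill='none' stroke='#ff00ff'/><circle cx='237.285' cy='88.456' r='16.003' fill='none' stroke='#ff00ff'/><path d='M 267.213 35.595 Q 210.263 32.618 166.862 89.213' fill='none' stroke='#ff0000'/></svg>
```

viewBox `0 0 343.144 107.153` with mm width/height → 1 unit = 1 mm. Flip: y_m = 107.153 − y_svg.

**Shape 1** — `<path>` regular polygon, stroke `#ff0000` → engrave (S227, F2696). Machine vertices: (13.052,87.631) → (28.661,104.446) → (45.476,88.837) → (29.867,72.022) → (13.052,87.631). Closed: final G1 returns to the first vertex.

**Shape 2** — `<polyline>` line segment, stroke `#ff00ff` → score (S437, F2397). Machine vertices: (83.866,6.829) → (71.330,77.135). Open path.

**Shape 3** — `<circle>` circle, stroke `#ff00ff` → score (S437, F2397). Machine vertices: (253.288,18.697) → (252.070,24.821) → (248.601,30.013) → (243.409,33.482) → (237.285,34.700) → (231.161,33.482) → (225.969,30.013) → (222.500,24.821) → (221.282,18.697) → (222.500,12.573) → (225.969,7.381) → (231.161,3.912) → (237.285,2.694) → (243.409,3.912) → (248.601,7.381) → (252.070,12.573) → (253.288,18.697). Closed: final G1 returns to the first vertex.

**Shape 4** — `<path>` quadratic bezier, stroke `#ff0000` → engrave (S227, F2696). Control points (SVG): P0=(267.213,35.595), P1=(210.263,32.618), P2=(166.862,89.213); sampled at t=k/8. Machine vertices: (267.213,71.558) → (253.187,71.371) → (239.585,69.323) → (226.406,65.413) → (213.650,59.642) → (201.318,52.009) → (189.409,42.514) → (177.924,31.158) → (166.862,17.940). Open path.

G21
G90
G00 X13.052 Y87.631
M3 S227
G1 X28.661 Y104.446 F2696
G1 X45.476 Y88.837
G1 X29.867 Y72.022
G1 X13.052 Y87.631
M5
G00 X83.866 Y6.829
M3 S437
G1 X71.330 Y77.135 F2397
M5
G00 X253.288 Y18.697
M3 S437
G1 X252.070 Y24.821 F2397
G1 X248.601 Y30.013
G1 X243.409 Y33.482
G1 X237.285 Y34.700
G1 X231.161 Y33.482
G1 X225.969 Y30.013
G1 X222.500 Y24.821
G1 X221.282 Y18.697
G1 X222.500 Y12.573
G1 X225.969 Y7.381
G1 X231.161 Y3.912
G1 X237.285 Y2.694
G1 X243.409 Y3.912
G1 X248.601 Y7.381
G1 X252.070 Y12.573
G1 X253.288 Y18.697
M5
G00 X267.213 Y71.558
M3 S227
G1 X253.187 Y71.371 F2696
G1 X239.585 Y69.323
G1 X226.406 Y65.413
G1 X213.650 Y59.642
G1 X201.318 Y52.009
G1 X189.409 Y42.514
G1 X177.924 Y31.158
G1 X166.862 Y17.940
M5
G00 X0.000 Y0.000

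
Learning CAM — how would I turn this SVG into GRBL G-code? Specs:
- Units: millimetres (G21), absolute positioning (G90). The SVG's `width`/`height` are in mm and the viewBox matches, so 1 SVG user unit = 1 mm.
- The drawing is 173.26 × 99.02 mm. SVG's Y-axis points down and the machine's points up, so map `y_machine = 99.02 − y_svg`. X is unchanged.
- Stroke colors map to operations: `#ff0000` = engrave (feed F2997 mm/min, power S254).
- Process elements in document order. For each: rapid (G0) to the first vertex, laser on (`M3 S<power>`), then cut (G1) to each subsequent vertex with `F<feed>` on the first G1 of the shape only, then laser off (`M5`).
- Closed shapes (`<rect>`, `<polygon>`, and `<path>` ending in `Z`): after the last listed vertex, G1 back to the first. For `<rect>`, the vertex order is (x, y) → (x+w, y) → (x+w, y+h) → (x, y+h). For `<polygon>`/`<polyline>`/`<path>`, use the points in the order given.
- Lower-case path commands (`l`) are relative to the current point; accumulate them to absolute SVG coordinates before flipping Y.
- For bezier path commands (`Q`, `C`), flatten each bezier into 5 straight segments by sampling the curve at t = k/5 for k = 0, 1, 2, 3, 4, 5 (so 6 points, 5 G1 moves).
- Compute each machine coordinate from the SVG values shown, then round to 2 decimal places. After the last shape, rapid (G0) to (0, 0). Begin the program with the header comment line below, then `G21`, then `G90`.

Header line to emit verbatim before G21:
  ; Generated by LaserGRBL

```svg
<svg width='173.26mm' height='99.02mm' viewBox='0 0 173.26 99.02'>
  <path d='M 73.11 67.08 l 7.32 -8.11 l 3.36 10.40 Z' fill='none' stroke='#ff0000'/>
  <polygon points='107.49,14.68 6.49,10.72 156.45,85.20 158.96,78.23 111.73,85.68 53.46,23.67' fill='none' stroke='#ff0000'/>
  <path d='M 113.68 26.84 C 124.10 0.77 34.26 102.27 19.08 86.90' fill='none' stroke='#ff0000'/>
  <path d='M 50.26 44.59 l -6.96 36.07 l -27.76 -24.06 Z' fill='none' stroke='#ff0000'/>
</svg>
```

; Generated by LaserGRBL
G21
G90
G0 X73.11 Y31.94
M3 S254
G1 X80.43 Y40.05 F2997
G1 X83.79 Y29.65
G1 X73.11 Y31.94
M5
G0 X107.49 Y84.34
M3 S254
G1 X6.49 Y88.30 F2997
G1 X156.45 Y13.82
G1 X158.96 Y20.79
G1 X111.73 Y13.34
G1 X53.46 Y75.35
G1 X107.49 Y84.34
M5
G0 X113.68 Y72.18
M3 S254
G1 X109.30 Y74.47 F2997
G1 X89.25 Y57.87
G1 X61.94 Y34.13
G1 X35.75 Y14.97
G1 X19.08 Y12.12
M5
G0 X50.26 Y54.43
M3 S254
G1 X43.30 Y18.36 F2997
G1 X15.54 Y42.42
G1 X50.26 Y54.43
M5
G0 X0.00 Y0.00

Since the viewBox matches the mm dimensions, user units are millimetres directly. The only transform is the Y-flip y_m = 99.02 − y_svg.

Shape 1 is a regular polygon drawn with `<path>`. Its stroke #ff0000 means engrave at S254, F2997. After flipping Y the toolpath is (73.11,31.94) → (80.43,40.05) → (83.79,29.65) → (73.11,31.94), returning to the start.

Shape 2 is a closed polygon drawn with `<polygon>`. Its stroke #ff0000 means engrave at S254, F2997. After flipping Y the toolpath is (107.49,84.34) → (6.49,88.30) → (156.45,13.82) → (158.96,20.79) → (111.73,13.34) → (53.46,75.35) → (107.49,84.34), returning to the start.

Shape 3 is a cubic bezier drawn with `<path>`. Its stroke #ff0000 means engrave at S254, F2997. After flipping Y the toolpath is (113.68,72.18) → (109.30,74.47) → (89.25,57.87) → (61.94,34.13) → (35.75,14.97) → (19.08,12.12).

Shape 4 is a regular polygon drawn with `<path>`. Its stroke #ff0000 means engrave at S254, F2997. After flipping Y the toolpath is (50.26,54.43) → (43.30,18.36) → (15.54,42.42) → (50.26,54.43), returning to the start.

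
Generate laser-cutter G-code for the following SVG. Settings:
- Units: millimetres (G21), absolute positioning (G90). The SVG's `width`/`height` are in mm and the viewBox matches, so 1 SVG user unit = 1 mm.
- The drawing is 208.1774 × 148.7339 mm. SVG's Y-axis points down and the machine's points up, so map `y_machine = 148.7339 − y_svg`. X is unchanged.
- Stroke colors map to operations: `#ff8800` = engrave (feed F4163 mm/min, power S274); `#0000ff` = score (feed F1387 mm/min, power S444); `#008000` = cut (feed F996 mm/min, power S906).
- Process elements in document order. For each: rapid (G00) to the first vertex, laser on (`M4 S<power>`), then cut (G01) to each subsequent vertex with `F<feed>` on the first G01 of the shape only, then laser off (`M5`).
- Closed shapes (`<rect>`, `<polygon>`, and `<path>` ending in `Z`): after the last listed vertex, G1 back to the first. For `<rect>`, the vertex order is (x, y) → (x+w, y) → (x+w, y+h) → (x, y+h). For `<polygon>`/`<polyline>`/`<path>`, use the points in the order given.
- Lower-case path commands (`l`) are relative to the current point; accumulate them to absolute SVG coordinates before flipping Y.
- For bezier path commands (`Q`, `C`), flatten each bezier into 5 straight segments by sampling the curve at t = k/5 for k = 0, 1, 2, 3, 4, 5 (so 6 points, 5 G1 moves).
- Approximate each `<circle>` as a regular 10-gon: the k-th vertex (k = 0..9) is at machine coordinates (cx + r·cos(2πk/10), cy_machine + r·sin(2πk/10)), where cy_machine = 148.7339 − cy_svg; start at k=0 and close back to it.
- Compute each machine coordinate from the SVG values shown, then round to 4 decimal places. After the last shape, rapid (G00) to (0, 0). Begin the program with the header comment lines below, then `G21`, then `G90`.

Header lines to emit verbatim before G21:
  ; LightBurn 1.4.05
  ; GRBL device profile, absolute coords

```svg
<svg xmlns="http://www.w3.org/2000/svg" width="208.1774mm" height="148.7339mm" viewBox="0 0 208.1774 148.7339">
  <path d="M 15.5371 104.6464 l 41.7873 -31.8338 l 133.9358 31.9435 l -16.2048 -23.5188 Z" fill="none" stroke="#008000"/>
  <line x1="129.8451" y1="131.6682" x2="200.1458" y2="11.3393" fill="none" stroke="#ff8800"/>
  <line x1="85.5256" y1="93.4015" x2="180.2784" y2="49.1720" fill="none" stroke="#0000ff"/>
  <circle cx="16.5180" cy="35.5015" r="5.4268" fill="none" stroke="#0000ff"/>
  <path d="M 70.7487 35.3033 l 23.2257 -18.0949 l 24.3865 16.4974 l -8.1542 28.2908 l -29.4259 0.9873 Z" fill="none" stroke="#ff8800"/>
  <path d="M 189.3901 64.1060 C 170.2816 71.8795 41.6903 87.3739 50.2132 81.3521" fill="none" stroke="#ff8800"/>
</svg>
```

1 u = 1 mm; y_m = 148.7339 − y.

[1] `<path>` closed polygon, #008000→cut S906 F996: (15.5371,44.0875) → (57.3244,75.9213) → (191.2602,43.9778) → (175.0554,67.4966) → (15.5371,44.0875) (closed)

[2] `<line>` line segment, #ff8800→engrave S274 F4163: (129.8451,17.0657) → (200.1458,137.3946)

[3] `<line>` line segment, #0000ff→score S444 F1387: (85.5256,55.3324) → (180.2784,99.5619)

[4] `<circle>` circle, #0000ff→score S444 F1387: (21.9448,113.2324) → (20.9084,116.4222) → (18.1950,118.3936) → (14.8410,118.3936) → (12.1276,116.4222) → (11.0912,113.2324) → (12.1276,110.0426) → (14.8410,108.0712) → (18.1950,108.0712) → (20.9084,110.0426) → (21.9448,113.2324) (closed)

[5] `<path>` regular polygon, #ff8800→engrave S274 F4163: (70.7487,113.4306) → (93.9744,131.5255) → (118.3609,115.0281) → (110.2067,86.7373) → (80.7808,85.7500) → (70.7487,113.4306) (closed)

[6] `<path>` cubic bezier, #ff8800→engrave S274 F4163: (189.3901,84.6279) → (166.7598,79.2712) → (129.6904,73.4648) → (90.0183,68.6122) → (59.5804,66.1168) → (50.2132,67.3818)

; LightBurn 1.4.05
; GRBL device profile, absolute coords
G21
G90
G00 X15.5371 Y44.0875
M4 S906
G01 X57.3244 Y75.9213 F996
G01 X191.2602 Y43.9778
G01 X175.0554 Y67.4966
G01 X15.5371 Y44.0875
M5
G00 X129.8451 Y17.0657
M4 S274
G01 X200.1458 Y137.3946 F4163
M5
G00 X85.5256 Y55.3324
M4 S444
G01 X180.2784 Y99.5619 F1387
M5
G00 X21.9448 Y113.2324
M4 S444
G01 X20.9084 Y116.4222 F1387
G01 X18.1950 Y118.3936
G01 X14.8410 Y118.3936
G01 X12.1276 Y116.4222
G01 X11.0912 Y113.2324
G01 X12.1276 Y110.0426
G01 X14.8410 Y108.0712
G01 X18.1950 Y108.0712
G01 X20.9084 Y110.0426
G01 X21.9448 Y113.2324
M5
G00 X70.7487 Y113.4306
M4 S274
G01 X93.9744 Y131.5255 F4163
G01 X118.3609 Y115.0281
G01 X110.2067 Y86.7373
G01 X80.7808 Y85.7500
G01 X70.7487 Y113.4306
M5
G00 X189.3901 Y84.6279
M4 S274
G01 X166.7598 Y79.2712 F4163
G01 X129.6904 Y73.4648
G01 X90.0183 Y68.6122
G01 X59.5804 Y66.1168
G01 X50.2132 Y67.3818
M5
G00 X0.0000 Y0.0000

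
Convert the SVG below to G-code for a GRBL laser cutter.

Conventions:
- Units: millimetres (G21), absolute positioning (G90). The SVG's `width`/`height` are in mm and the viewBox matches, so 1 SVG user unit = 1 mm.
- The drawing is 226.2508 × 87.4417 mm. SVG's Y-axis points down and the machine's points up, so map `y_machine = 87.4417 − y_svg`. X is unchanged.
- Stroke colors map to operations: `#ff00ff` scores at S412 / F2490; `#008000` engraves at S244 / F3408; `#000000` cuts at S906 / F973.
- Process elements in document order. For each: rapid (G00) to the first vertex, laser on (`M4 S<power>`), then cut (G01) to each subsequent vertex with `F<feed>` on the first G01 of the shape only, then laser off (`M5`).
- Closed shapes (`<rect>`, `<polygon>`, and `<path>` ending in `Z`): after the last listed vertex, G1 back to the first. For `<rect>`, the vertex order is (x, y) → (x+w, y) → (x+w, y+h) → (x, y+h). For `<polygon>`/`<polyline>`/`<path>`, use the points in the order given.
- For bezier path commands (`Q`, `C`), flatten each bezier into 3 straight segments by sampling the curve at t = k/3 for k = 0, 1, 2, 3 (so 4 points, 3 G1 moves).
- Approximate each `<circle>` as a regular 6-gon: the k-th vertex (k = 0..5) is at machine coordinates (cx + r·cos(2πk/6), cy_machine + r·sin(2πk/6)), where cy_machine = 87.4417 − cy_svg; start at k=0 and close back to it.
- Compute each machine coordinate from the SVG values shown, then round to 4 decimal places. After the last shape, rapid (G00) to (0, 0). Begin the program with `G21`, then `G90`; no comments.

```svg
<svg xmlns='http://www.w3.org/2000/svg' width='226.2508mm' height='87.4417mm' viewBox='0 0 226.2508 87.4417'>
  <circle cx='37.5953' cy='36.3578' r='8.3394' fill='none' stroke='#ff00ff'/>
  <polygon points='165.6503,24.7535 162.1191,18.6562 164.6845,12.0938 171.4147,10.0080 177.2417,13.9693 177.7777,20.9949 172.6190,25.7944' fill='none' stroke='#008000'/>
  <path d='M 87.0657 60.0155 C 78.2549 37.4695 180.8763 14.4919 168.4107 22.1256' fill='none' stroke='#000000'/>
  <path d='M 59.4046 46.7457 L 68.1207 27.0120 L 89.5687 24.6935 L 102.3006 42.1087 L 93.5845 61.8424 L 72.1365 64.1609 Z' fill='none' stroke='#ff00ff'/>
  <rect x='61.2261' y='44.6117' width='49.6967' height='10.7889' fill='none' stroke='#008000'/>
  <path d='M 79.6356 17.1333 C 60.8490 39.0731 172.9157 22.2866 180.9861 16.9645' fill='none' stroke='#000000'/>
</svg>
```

G21
G90
G00 X45.9347 Y51.0839
M4 S412
G01 X41.7650 Y58.3060 F2490
G01 X33.4256 Y58.3060
G01 X29.2559 Y51.0839
G01 X33.4256 Y43.8618
G01 X41.7650 Y43.8618
G01 X45.9347 Y51.0839
M5
G00 X165.6503 Y62.6882
M4 S244
G01 X162.1191 Y68.7855 F3408
G01 X164.6845 Y75.3479
G01 X171.4147 Y77.4337
G01 X177.2417 Y73.4724
G01 X177.7777 Y66.4468
G01 X172.6190 Y61.6473
G01 X165.6503 Y62.6882
M5
G00 X87.0657 Y27.4262
M4 S906
G01 X107.0094 Y48.9663 F973
G01 X150.9036 Y63.8958
G01 X168.4107 Y65.3161
M5
G00 X59.4046 Y40.6960
M4 S412
G01 X68.1207 Y60.4297 F2490
G01 X89.5687 Y62.7482
G01 X102.3006 Y45.3330
G01 X93.5845 Y25.5993
G01 X72.1365 Y23.2808
G01 X59.4046 Y40.6960
M5
G00 X61.2261 Y42.8300
M4 S244
G01 X110.9228 Y42.8300 F3408
G01 X110.9228 Y32.0411
G01 X61.2261 Y32.0411
G01 X61.2261 Y42.8300
M5
G00 X79.6356 Y70.3084
M4 S906
G01 X95.7686 Y59.4185 F973
G01 X146.9484 Y63.1925
G01 X180.9861 Y70.4772
M5
G00 X0.0000 Y0.0000

Since the viewBox matches the mm dimensions, user units are millimetres directly. The only transform is the Y-flip y_m = 87.4417 − y_svg.

Shape 1 is a circle drawn with `<circle>`. Its stroke #ff00ff means score at S412, F2490. After flipping Y the toolpath is (45.9347,51.0839) → (41.7650,58.3060) → (33.4256,58.3060) → (29.2559,51.0839) → (33.4256,43.8618) → (41.7650,43.8618) → (45.9347,51.0839), returning to the start.

Shape 2 is a regular polygon drawn with `<polygon>`. Its stroke #008000 means engrave at S244, F3408. After flipping Y the toolpath is (165.6503,62.6882) → (162.1191,68.7855) → (164.6845,75.3479) → (171.4147,77.4337) → (177.2417,73.4724) → (177.7777,66.4468) → (172.6190,61.6473) → (165.6503,62.6882), returning to the start.

Shape 3 is a cubic bezier drawn with `<path>`. Its stroke #000000 means cut at S906, F973. After flipping Y the toolpath is (87.0657,27.4262) → (107.0094,48.9663) → (150.9036,63.8958) → (168.4107,65.3161).

Shape 4 is a regular polygon drawn with `<path>`. Its stroke #ff00ff means score at S412, F2490. After flipping Y the toolpath is (59.4046,40.6960) → (68.1207,60.4297) → (89.5687,62.7482) → (102.3006,45.3330) → (93.5845,25.5993) → (72.1365,23.2808) → (59.4046,40.6960), returning to the start.

Shape 5 is a rectangle drawn with `<rect>`. Its stroke #008000 means engrave at S244, F3408. After flipping Y the toolpath is (61.2261,42.8300) → (110.9228,42.8300) → (110.9228,32.0411) → (61.2261,32.0411) → (61.2261,42.8300), returning to the start.

Shape 6 is a cubic bezier drawn with `<path>`. Its stroke #000000 means cut at S906, F973. After flipping Y the toolpath is (79.6356,70.3084) → (95.7686,59.4185) → (146.9484,63.1925) → (180.9861,70.4772).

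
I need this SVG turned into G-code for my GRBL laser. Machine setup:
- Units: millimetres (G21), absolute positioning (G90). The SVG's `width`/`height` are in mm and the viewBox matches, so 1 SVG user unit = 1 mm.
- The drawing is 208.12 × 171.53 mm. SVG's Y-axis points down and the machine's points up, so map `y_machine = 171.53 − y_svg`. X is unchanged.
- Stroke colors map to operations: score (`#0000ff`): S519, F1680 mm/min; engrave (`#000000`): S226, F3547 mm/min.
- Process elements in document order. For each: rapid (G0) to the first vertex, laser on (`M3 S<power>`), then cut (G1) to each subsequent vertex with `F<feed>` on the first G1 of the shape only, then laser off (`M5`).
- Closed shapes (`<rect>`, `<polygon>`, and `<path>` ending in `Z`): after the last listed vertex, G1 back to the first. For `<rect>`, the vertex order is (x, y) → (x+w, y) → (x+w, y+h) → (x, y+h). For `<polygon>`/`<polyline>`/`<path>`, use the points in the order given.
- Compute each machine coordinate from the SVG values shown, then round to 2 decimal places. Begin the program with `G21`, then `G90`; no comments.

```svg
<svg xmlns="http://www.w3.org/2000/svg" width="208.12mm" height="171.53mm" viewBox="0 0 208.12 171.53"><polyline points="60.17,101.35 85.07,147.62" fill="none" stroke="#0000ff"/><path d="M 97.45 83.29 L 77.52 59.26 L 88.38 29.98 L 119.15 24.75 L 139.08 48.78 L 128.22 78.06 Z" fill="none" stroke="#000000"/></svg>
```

viewBox `0 0 208.12 171.53` with mm width/height → 1 unit = 1 mm. Flip: y_m = 171.53 − y_svg.

**Shape 1** — `<polyline>` line segment, stroke `#0000ff` → score (S519, F1680). Machine vertices: (60.17,70.18) → (85.07,23.91). Open path.

**Shape 2** — `<path>` regular polygon, stroke `#000000` → engrave (S226, F3547). Machine vertices: (97.45,88.24) → (77.52,112.27) → (88.38,141.55) → (119.15,146.78) → (139.08,122.75) → (128.22,93.47) → (97.45,88.24). Closed: final G1 returns to the first vertex.

G21
G90
G0 X60.17 Y70.18
M3 S519
G1 X85.07 Y23.91 F1680
M5
G0 X97.45 Y88.24
M3 S226
G1 X77.52 Y112.27 F3547
G1 X88.38 Y141.55
G1 X119.15 Y146.78
G1 X139.08 Y122.75
G1 X128.22 Y93.47
G1 X97.45 Y88.24
M5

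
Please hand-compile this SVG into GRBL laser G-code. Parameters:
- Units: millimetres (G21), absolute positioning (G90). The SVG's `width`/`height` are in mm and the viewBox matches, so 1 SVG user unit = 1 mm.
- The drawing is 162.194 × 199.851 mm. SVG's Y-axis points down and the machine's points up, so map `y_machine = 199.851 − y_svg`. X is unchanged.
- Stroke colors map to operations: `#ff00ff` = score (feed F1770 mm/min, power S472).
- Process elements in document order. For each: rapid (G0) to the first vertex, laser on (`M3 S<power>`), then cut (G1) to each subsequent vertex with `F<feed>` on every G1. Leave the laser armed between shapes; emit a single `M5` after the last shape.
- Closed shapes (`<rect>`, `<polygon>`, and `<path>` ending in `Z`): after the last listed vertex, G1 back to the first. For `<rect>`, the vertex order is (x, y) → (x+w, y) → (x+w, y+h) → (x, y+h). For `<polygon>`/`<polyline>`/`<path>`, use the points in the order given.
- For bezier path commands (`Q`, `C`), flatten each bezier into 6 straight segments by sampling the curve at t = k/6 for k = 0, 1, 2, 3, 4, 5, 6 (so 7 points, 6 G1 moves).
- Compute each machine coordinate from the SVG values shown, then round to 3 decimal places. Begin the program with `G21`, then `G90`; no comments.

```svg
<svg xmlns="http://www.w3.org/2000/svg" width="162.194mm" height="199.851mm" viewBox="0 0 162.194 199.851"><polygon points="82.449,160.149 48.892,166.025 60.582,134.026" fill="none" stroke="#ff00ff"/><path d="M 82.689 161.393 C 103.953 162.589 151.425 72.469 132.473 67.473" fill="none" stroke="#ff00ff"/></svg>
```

G21
G90
G0 X82.449 Y39.702
M3 S472
G1 X48.892 Y33.826 F1770
G1 X60.582 Y65.825 F1770
G1 X82.449 Y39.702 F1770
G0 X82.689 Y38.458
M3 S472
G1 X95.076 Y44.653 F1770
G1 X109.258 Y61.166 F1770
G1 X122.662 Y83.096 F1770
G1 X132.714 Y105.542 F1770
G1 X136.843 Y123.603 F1770
G1 X132.473 Y132.378 F1770
M5

viewBox `0 0 162.194 199.851` with mm width/height → 1 unit = 1 mm. Flip: y_m = 199.851 − y_svg.

**Shape 1** — `<polygon>` regular polygon, stroke `#ff00ff` → score (S472, F1770). Machine vertices: (82.449,39.702) → (48.892,33.826) → (60.582,65.825) → (82.449,39.702). Closed: final G1 returns to the first vertex.

**Shape 2** — `<path>` cubic bezier, stroke `#ff00ff` → score (S472, F1770). Control points (SVG): P0=(82.689,161.393), P1=(103.953,162.589), P2=(151.425,72.469), P3=(132.473,67.473); sampled at t=k/6. Machine vertices: (82.689,38.458) → (95.076,44.653) → (109.258,61.166) → (122.662,83.096) → (132.714,105.542) → (136.843,123.603) → (132.473,132.378). Open path.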